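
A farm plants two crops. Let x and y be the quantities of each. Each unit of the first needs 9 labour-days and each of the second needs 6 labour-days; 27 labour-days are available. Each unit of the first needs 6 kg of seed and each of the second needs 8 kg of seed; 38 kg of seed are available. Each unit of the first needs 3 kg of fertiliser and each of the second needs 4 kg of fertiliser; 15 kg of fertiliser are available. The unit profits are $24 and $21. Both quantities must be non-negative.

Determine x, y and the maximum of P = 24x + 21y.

Corner points and P = 24x + 21y:
  (0, 0) → P = 0
  (0, 15/4) → P = 315/4
  (3, 0) → P = 72
  (1, 3) → P = 87

The optimum lies where 9x + 6y = 27 and 3x + 4y = 15.
Solving simultaneously gives x = 1, y = 3.

x = 1, y = 3, maximum P = 87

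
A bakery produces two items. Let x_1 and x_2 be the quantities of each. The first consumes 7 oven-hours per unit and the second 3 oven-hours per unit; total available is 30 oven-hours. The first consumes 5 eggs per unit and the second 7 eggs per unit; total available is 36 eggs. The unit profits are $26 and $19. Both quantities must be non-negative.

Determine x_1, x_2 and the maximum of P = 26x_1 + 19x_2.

x_1 = 3, x_2 = 3, maximum P = 135

Vertices and P = 26x_1 + 19x_2:
  (0, 0) → P = 0
  (0, 36/7) → P = 684/7
  (30/7, 0) → P = 780/7
  (3, 3) → P = 135

At the optimal vertex, 7x_1 + 3x_2 = 30 and 5x_1 + 7x_2 = 36.
Solving simultaneously gives x_1 = 3, x_2 = 3.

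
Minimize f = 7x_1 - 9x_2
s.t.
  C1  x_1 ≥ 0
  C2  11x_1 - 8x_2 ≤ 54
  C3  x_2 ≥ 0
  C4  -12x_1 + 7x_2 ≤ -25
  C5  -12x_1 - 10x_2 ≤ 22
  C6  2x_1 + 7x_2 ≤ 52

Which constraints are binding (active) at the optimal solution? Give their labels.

Corner points and f = 7x_1 - 9x_2:
  (54/11, 0) → f = 378/11
  (794/93, 464/93) → f = 1382/93
  (25/12, 0) → f = 175/12
  (11/2, 41/7) → f = -199/14

The minimum is at (11/2, 41/7). Substituting into each constraint, equality holds for C4 and C6; the remaining constraints have slack.

C4 and C6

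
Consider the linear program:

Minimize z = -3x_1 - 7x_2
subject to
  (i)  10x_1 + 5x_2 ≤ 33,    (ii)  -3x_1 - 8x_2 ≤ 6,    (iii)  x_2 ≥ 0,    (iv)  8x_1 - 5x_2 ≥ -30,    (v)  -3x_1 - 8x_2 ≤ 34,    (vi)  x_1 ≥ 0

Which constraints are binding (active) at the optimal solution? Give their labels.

Corner points and z = -3x_1 - 7x_2:
  (33/10, 0) → z = -99/10
  (1/6, 94/15) → z = -1331/30
  (0, 0) → z = 0
  (0, 6) → z = -42

The minimum is at (1/6, 94/15). Substituting into each constraint, equality holds for (i) and (iv); the remaining constraints have slack.

(i) and (iv)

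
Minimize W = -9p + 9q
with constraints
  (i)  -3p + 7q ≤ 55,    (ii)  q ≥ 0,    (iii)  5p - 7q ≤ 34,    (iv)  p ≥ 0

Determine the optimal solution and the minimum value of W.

p = 89/2, q = 377/14, minimum W = -1107/7

Corner points and W = -9p + 9q:
  (89/2, 377/14) → W = -1107/7
  (0, 55/7) → W = 495/7
  (34/5, 0) → W = -306/5
  (0, 0) → W = 0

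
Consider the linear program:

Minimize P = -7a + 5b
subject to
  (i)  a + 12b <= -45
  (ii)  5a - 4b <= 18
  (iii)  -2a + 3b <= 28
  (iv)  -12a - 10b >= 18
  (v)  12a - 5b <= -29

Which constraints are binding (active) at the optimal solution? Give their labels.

(ii) and (v)

Feasible corners and P = -7a + 5b:
  (-157/9, -62/27) → P = 2987/27
  (-573/149, -511/149) → P = 1456/149
  (-206/23, -361/23) → P = -363/23
The feasible region is unbounded (it extends along (-3, -2), (-4, -5)), but P strictly increases along every unbounded feasible direction, so there is no improving ray and the minimum is attained at a vertex.

The minimum is at (-206/23, -361/23). Substituting into each constraint, equality holds for (ii) and (v); the remaining constraints have slack.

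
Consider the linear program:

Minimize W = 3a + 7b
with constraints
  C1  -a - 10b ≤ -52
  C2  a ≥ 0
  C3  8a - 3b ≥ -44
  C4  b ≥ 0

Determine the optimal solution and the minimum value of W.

Feasible corners and W = 3a + 7b:
  (0, 26/5) → W = 182/5
  (52, 0) → W = 156
  (0, 44/3) → W = 308/3
The feasible region is unbounded (it extends along (3, 8), (1, 0)), but W strictly increases along every unbounded feasible direction, so there is no improving ray and the minimum is attained at a vertex.

At the optimal vertex, -a - 10b = -52 and a = 0.
Solving simultaneously gives a = 0, b = 26/5.

a = 0, b = 26/5, minimum W = 182/5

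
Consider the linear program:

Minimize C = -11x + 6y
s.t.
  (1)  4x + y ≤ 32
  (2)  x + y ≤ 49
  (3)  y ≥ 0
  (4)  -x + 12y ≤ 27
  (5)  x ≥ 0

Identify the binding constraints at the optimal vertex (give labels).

(1) and (3)

Extreme points and C = -11x + 6y:
  (8, 0) → C = -88
  (51/7, 20/7) → C = -63
  (0, 0) → C = 0
  (0, 9/4) → C = 27/2

The minimum is at (8, 0). Substituting into each constraint, equality holds for (1) and (3); the remaining constraints have slack.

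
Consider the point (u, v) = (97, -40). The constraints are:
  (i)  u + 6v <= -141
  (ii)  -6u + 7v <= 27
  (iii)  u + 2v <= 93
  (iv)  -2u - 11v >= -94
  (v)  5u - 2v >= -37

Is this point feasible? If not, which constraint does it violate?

feasible

(i): -143 ≤ -141 ✓
(ii): -862 ≤ 27 ✓
(iii): 17 ≤ 93 ✓
(iv): 246 ≥ -94 ✓
(v): 565 ≥ -37 ✓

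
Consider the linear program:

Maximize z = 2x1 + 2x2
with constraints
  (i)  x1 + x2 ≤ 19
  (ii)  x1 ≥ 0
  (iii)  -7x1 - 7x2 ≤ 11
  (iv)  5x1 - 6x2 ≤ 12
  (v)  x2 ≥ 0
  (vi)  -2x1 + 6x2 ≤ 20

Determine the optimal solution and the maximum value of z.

x1 = 32/3, x2 = 62/9, maximum z = 316/9

Extreme points and z = 2x1 + 2x2:
  (0, 0) → z = 0
  (0, 10/3) → z = 20/3
  (12/5, 0) → z = 24/5
  (32/3, 62/9) → z = 316/9

The binding constraints are 5x1 - 6x2 = 12 and -2x1 + 6x2 = 20.
Solving simultaneously gives x1 = 32/3, x2 = 62/9.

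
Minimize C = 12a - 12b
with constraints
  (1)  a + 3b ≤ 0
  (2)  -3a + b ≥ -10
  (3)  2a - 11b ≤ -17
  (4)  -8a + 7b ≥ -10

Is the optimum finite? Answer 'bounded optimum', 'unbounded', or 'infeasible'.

unbounded

From the feasible point (-3, 1), moving in the direction (-3, 1) keeps every constraint satisfied while C decreases without bound.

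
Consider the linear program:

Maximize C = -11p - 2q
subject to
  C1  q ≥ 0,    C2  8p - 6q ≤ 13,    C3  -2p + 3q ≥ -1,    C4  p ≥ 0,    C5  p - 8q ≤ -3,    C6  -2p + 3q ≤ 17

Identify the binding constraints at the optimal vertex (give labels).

Feasible corners and C = -11p - 2q:
  (11/4, 3/2) → C = -133/4
  (47/4, 27/2) → C = -625/4
  (17/13, 7/13) → C = -201/13
  (0, 3/8) → C = -3/4
  (0, 17/3) → C = -34/3

The maximum is at (0, 3/8). Substituting into each constraint, equality holds for C4 and C5; the remaining constraints have slack.

C4 and C5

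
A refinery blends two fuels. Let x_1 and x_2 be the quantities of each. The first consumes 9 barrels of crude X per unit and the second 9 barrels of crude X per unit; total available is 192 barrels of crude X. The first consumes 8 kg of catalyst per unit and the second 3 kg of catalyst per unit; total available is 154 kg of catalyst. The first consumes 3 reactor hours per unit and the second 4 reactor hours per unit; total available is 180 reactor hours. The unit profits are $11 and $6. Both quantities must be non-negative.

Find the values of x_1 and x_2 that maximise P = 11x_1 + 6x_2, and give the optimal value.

x_1 = 18, x_2 = 10/3, maximum P = 218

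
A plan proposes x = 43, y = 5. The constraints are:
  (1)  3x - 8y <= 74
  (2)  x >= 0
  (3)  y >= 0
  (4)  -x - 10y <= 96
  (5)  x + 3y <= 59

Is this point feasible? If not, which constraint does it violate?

not feasible — violates (1)

Constraint (1): 3x - 8y = 89, which is not ≤ 74. All other constraints are satisfied.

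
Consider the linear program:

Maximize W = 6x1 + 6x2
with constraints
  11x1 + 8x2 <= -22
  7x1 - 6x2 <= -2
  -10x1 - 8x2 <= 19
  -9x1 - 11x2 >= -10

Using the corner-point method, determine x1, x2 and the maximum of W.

x1 = -46/7, x2 = 44/7, maximum W = -12/7

Extreme points and W = 6x1 + 6x2:
  (-3, 11/8) → W = -39/4
  (-46/7, 44/7) → W = -12/7
  (-289/38, 271/38) → W = -54/19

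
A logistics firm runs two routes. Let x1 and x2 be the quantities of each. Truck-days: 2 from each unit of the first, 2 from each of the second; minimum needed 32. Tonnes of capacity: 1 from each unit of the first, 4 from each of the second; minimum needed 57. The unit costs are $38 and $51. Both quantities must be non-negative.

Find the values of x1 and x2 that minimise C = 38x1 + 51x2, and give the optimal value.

Vertices and C = 38x1 + 51x2:
  (0, 16) → C = 816
  (57, 0) → C = 2166
  (7/3, 41/3) → C = 2357/3
The feasible region is unbounded (it extends along (0, 1), (1, 0)), but C strictly increases along every unbounded feasible direction, so there is no improving ray and the minimum is attained at a vertex.

At the optimal vertex, 2x1 + 2x2 = 32 and x1 + 4x2 = 57.
Solving simultaneously gives x1 = 7/3, x2 = 41/3.

x1 = 7/3, x2 = 41/3, minimum C = 2357/3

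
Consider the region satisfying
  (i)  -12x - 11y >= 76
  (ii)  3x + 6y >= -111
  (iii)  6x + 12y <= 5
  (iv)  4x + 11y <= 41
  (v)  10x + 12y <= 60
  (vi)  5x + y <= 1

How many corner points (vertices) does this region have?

Of the 14 pairwise boundary intersections, those satisfying every inequality are:
  (-967/78, 86/13)
  (87/43, -392/43)
  (-163, 63)
  (13/3, -62/3)
  (-437/18, 113/9)

5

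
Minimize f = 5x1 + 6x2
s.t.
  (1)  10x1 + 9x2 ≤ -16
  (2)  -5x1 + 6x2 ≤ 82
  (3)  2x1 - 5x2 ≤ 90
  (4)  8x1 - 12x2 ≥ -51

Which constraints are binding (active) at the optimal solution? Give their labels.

(2) and (3)

Extreme points and f = 5x1 + 6x2:
  (365/34, -233/17) → f = -971/34
  (-217/64, 191/96) → f = -321/64
  (-950/13, -614/13) → f = -8434/13
  (-113/2, -401/12) → f = -483

The minimum is at (-950/13, -614/13). Substituting into each constraint, equality holds for (2) and (3); the remaining constraints have slack.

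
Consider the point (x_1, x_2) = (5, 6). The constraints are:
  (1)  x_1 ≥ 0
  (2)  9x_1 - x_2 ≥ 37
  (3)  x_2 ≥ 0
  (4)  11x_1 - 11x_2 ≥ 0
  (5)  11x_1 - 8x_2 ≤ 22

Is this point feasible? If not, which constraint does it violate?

Constraint (4): 11x_1 - 11x_2 = -11, which is not ≥ 0. All other constraints are satisfied.

not feasible — violates (4)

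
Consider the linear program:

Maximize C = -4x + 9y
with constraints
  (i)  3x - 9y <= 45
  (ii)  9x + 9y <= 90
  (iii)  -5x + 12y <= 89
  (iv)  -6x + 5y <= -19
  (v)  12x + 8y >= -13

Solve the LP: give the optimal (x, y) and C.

Extreme points and C = -4x + 9y:
  (45/4, -5/4) → C = -225/4
  (81/44, -193/44) → C = -2061/44
  (69/11, 41/11) → C = 93/11
  (29/36, -17/6) → C = -517/18

x = 69/11, y = 41/11, maximum C = 93/11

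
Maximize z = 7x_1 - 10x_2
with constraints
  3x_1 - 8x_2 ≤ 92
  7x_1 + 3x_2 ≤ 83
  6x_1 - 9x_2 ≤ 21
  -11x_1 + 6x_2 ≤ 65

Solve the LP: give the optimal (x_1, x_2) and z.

x_1 = 10, x_2 = 13/3, maximum z = 80/3

Vertices and z = 7x_1 - 10x_2:
  (10, 13/3) → z = 80/3
  (101/25, 456/25) → z = -3853/25
  (-79/7, -69/7) → z = 137/7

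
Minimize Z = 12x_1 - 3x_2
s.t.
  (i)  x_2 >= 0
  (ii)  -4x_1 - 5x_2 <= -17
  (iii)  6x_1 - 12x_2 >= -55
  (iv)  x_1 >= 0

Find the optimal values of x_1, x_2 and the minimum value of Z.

Corner points and Z = 12x_1 - 3x_2:
  (17/4, 0) → Z = 51
  (0, 17/5) → Z = -51/5
  (0, 55/12) → Z = -55/4
The feasible region is unbounded (it extends along (2, 1), (1, 0)), but Z strictly increases along every unbounded feasible direction, so there is no improving ray and the minimum is attained at a vertex.

The binding constraints are 6x_1 - 12x_2 = -55 and x_1 = 0.
Solving simultaneously gives x_1 = 0, x_2 = 55/12.

x_1 = 0, x_2 = 55/12, minimum Z = -55/4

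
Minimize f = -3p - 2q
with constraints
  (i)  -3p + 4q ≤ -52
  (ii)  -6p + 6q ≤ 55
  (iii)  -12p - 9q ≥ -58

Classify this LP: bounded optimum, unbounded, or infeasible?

From the feasible point (-266/3, -159/2), moving in the direction (9, -12) keeps every constraint satisfied while f decreases without bound.

unbounded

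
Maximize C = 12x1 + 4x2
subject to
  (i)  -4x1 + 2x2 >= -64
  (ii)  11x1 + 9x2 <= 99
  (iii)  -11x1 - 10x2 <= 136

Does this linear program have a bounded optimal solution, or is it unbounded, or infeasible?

bounded optimum

Corner points and C = 12x1 + 4x2:
  (387/29, -154/29) → C = 4028/29
  (184/31, -624/31) → C = -288/31
The feasible region has finitely many vertices and no improving ray; the maximum is 4028/29 at (387/29, -154/29).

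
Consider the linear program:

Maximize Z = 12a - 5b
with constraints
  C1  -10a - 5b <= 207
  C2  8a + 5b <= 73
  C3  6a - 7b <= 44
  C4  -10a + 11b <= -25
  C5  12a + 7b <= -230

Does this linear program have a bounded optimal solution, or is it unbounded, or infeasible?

bounded optimum

Extreme points and Z = 12a - 5b:
  (-1229/100, -841/50) → Z = -3169/50
  (-269/20, -29/2) → Z = -889/10
  (-31/3, -106/7) → Z = -338/7
  (-2355/202, -1300/101) → Z = -7630/101
The feasible region has finitely many vertices and no improving ray; the maximum is -338/7 at (-31/3, -106/7).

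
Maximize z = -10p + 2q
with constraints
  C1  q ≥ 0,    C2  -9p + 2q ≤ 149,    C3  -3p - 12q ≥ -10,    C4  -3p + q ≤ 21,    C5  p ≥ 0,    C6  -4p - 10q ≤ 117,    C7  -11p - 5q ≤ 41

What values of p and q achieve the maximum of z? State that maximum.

p = 0, q = 5/6, maximum z = 5/3

Vertices and z = -10p + 2q:
  (10/3, 0) → z = -100/3
  (0, 0) → z = 0
  (0, 5/6) → z = 5/3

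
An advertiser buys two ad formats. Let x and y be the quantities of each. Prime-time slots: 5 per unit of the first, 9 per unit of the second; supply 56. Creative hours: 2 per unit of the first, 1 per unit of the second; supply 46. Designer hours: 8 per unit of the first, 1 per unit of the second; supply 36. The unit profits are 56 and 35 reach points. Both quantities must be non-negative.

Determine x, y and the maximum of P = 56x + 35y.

The optimum lies where 5x + 9y = 56 and 8x + y = 36.
Solving simultaneously gives x = 4, y = 4.

x = 4, y = 4, maximum P = 364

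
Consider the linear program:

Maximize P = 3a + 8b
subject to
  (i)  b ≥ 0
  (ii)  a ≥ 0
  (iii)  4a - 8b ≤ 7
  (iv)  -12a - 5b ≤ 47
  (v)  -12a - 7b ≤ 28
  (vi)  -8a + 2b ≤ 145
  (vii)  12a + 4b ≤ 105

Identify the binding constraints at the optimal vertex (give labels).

Vertices and P = 3a + 8b:
  (0, 0) → P = 0
  (7/4, 0) → P = 21/4
  (0, 105/4) → P = 210
  (31/4, 3) → P = 189/4

The maximum is at (0, 105/4). Substituting into each constraint, equality holds for (ii) and (vii); the remaining constraints have slack.

(ii) and (vii)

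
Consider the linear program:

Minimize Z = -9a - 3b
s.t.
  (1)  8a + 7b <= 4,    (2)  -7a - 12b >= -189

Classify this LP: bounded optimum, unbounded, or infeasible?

From the feasible point (-1275/47, 1484/47), moving in the direction (7, -8) keeps every constraint satisfied while Z decreases without bound.

unbounded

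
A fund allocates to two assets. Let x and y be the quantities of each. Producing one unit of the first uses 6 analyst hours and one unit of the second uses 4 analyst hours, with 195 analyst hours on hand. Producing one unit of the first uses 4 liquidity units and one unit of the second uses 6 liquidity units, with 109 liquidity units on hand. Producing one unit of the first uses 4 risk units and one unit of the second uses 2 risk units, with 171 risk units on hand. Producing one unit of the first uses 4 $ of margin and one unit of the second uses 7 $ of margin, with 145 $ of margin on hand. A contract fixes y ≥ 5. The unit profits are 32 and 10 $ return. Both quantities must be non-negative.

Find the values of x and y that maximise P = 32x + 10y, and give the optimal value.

Corner points and P = 32x + 10y:
  (0, 109/6) → P = 545/3
  (0, 5) → P = 50
  (79/4, 5) → P = 682

x = 79/4, y = 5, maximum P = 682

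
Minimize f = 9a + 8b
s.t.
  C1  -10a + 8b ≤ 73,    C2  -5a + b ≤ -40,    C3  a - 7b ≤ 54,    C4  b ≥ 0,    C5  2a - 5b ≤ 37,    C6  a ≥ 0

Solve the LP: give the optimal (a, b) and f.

a = 8, b = 0, minimum f = 72

Feasible corners and f = 9a + 8b:
  (131/10, 51/2) → f = 3219/10
  (8, 0) → f = 72
  (37/2, 0) → f = 333/2
The feasible region is unbounded (it extends along (4, 5), (5, 2)), but f strictly increases along every unbounded feasible direction, so there is no improving ray and the minimum is attained at a vertex.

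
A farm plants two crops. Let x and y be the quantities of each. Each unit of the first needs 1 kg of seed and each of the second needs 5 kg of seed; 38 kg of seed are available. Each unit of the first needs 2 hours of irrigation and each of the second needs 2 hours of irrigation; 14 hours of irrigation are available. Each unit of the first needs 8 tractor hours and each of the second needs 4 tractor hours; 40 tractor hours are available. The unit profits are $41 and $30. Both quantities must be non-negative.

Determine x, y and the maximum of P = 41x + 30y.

x = 3, y = 4, maximum P = 243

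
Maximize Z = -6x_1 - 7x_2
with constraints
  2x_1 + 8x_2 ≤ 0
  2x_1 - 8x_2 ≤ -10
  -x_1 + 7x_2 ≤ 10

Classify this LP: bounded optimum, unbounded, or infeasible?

unbounded

From the feasible point (-5/2, 5/8), moving in the direction (-7, -1) keeps every constraint satisfied while Z increases without bound.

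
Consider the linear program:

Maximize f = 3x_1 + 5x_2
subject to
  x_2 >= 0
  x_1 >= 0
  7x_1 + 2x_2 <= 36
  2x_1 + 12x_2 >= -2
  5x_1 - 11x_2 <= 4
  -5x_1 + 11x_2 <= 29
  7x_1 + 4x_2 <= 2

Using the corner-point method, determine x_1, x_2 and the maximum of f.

x_1 = 0, x_2 = 1/2, maximum f = 5/2

Extreme points and f = 3x_1 + 5x_2:
  (0, 0) → f = 0
  (2/7, 0) → f = 6/7
  (0, 1/2) → f = 5/2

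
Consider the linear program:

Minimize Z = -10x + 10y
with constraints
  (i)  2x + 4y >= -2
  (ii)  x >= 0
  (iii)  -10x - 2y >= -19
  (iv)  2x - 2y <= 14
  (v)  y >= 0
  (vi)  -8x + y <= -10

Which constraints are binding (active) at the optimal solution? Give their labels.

Vertices and Z = -10x + 10y:
  (19/10, 0) → Z = -19
  (3/2, 2) → Z = 5
  (5/4, 0) → Z = -25/2

The minimum is at (19/10, 0). Substituting into each constraint, equality holds for (iii) and (v); the remaining constraints have slack.

(iii) and (v)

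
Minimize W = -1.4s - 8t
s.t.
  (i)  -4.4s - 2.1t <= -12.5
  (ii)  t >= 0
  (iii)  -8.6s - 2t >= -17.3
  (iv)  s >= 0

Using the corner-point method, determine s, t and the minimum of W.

s = 0, t = 8.65, minimum W = -69.2

Vertices and W = -1.4s - 8t:
  (1133/926, 1569/463) → W = -133451/4630
  (0, 125/21) → W = -1000/21
  (0, 173/20) → W = -346/5

At the optimal vertex, -8.6s - 2t = -17.3 and s = 0.
Solving simultaneously gives s = 0, t = 173/20.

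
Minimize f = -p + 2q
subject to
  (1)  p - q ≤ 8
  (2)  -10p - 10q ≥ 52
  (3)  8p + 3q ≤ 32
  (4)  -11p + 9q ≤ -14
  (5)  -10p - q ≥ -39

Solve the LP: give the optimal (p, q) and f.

Feasible corners and f = -p + 2q:
  (7/5, -33/5) → f = -73/5
  (-29, -37) → f = -45
  (-41/25, -89/25) → f = -137/25

At the optimal vertex, p - q = 8 and -11p + 9q = -14.
Solving simultaneously gives p = -29, q = -37.

p = -29, q = -37, minimum f = -45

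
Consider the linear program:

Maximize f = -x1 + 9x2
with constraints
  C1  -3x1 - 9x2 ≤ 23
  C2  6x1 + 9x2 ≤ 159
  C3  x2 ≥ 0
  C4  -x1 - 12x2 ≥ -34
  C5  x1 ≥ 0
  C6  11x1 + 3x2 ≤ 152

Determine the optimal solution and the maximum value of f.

x1 = 0, x2 = 17/6, maximum f = 51/2

Corner points and f = -x1 + 9x2:
  (0, 0) → f = 0
  (152/11, 0) → f = -152/11
  (0, 17/6) → f = 51/2
  (574/43, 74/43) → f = 92/43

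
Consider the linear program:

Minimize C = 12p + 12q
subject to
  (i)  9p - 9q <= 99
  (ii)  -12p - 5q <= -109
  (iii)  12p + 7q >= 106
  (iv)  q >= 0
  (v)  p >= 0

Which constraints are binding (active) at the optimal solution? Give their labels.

Extreme points and C = 12p + 12q:
  (11, 0) → C = 132
  (109/12, 0) → C = 109
  (0, 109/5) → C = 1308/5
The feasible region is unbounded (it extends along (0, 1), (1, 1)), but C strictly increases along every unbounded feasible direction, so there is no improving ray and the minimum is attained at a vertex.

The minimum is at (109/12, 0). Substituting into each constraint, equality holds for (ii) and (iv); the remaining constraints have slack.

(ii) and (iv)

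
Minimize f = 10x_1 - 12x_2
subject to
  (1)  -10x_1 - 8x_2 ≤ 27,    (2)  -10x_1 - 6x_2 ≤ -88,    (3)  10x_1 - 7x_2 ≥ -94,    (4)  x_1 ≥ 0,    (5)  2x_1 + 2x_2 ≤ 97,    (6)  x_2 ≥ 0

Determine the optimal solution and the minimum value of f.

x_1 = 491/34, x_2 = 579/17, minimum f = -4493/17

Corner points and f = 10x_1 - 12x_2:
  (2/5, 14) → f = -164
  (44/5, 0) → f = 88
  (491/34, 579/17) → f = -4493/17
  (97/2, 0) → f = 485

The optimum lies where 10x_1 - 7x_2 = -94 and 2x_1 + 2x_2 = 97.
Solving simultaneously gives x_1 = 491/34, x_2 = 579/17.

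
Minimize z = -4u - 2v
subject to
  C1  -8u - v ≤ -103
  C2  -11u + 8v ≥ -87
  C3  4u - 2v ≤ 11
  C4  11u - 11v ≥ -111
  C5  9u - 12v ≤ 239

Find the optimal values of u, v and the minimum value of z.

u = 343/22, v = 565/22, minimum z = -1251/11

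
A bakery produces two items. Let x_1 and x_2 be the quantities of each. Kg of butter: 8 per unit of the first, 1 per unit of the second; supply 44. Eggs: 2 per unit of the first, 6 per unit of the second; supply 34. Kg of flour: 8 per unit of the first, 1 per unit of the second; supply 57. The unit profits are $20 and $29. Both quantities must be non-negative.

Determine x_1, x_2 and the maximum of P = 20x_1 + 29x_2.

Vertices and P = 20x_1 + 29x_2:
  (0, 0) → P = 0
  (0, 17/3) → P = 493/3
  (11/2, 0) → P = 110
  (5, 4) → P = 216

x_1 = 5, x_2 = 4, maximum P = 216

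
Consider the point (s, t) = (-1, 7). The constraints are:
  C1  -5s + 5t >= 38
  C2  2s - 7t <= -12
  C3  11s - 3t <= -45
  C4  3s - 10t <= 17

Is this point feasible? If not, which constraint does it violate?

not feasible — violates C3

Constraint C3: 11s - 3t = -32, which is not ≤ -45. All other constraints are satisfied.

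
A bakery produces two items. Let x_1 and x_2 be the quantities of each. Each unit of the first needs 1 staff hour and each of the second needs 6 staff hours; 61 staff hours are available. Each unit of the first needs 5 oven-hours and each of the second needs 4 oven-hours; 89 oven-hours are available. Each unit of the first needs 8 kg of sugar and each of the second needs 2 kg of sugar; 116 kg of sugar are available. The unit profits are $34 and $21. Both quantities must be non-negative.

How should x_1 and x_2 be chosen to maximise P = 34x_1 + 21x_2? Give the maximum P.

Feasible corners and P = 34x_1 + 21x_2:
  (0, 0) → P = 0
  (0, 61/6) → P = 427/2
  (29/2, 0) → P = 493
  (145/13, 108/13) → P = 7198/13
  (13, 6) → P = 568

x_1 = 13, x_2 = 6, maximum P = 568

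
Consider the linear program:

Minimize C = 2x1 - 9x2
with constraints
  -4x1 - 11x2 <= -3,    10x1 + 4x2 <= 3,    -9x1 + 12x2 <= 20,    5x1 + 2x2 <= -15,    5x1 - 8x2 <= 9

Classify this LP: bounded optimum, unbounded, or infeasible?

infeasible

The boundaries -4x1 - 11x2 = -3 and 10x1 + 4x2 = 3 meet at (21/94, 9/47), but that point violates 5x1 + 2x2 ≤ -15. Every candidate vertex is excluded by some other constraint, so the feasible region is empty.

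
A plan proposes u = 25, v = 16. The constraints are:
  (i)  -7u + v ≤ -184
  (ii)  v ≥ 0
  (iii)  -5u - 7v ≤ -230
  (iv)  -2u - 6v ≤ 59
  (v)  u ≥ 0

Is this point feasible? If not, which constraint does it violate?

Constraint (i): -7u + v = -159, which is not ≤ -184. All other constraints are satisfied.

not feasible — violates (i)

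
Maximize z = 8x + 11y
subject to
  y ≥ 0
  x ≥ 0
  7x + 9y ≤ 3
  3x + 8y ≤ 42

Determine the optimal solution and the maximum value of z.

x = 0, y = 1/3, maximum z = 11/3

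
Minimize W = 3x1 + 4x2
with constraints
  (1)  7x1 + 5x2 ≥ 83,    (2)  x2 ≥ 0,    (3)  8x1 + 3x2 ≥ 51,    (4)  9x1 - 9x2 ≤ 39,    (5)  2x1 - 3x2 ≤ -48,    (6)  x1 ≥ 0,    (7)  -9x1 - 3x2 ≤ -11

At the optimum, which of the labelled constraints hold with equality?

Corner points and W = 3x1 + 4x2:
  (3/10, 81/5) → W = 657/10
  (0, 17) → W = 68
  (61, 170/3) → W = 1229/3
The feasible region is unbounded (it extends along (0, 1), (1, 1)), but W strictly increases along every unbounded feasible direction, so there is no improving ray and the minimum is attained at a vertex.

The minimum is at (3/10, 81/5). Substituting into each constraint, equality holds for (3) and (5); the remaining constraints have slack.

(3) and (5)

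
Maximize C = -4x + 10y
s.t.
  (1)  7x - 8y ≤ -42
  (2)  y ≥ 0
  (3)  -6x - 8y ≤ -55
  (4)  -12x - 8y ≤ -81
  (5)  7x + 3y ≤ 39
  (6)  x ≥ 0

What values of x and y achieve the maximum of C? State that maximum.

x = 0, y = 13, maximum C = 130

Corner points and C = -4x + 10y:
  (39/19, 1071/152) → C = 249/4
  (186/77, 81/11) → C = 4926/77
  (0, 81/8) → C = 405/4
  (0, 13) → C = 130

The binding constraints are 7x + 3y = 39 and x = 0.
Solving simultaneously gives x = 0, y = 13.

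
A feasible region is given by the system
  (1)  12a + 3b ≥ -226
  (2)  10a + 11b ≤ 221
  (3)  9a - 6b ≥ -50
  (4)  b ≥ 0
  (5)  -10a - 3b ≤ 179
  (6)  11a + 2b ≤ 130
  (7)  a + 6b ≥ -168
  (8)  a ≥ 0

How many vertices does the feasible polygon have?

Intersecting each pair of boundary lines and keeping only the points that satisfy every inequality leaves:
  (776/159, 2489/159)
  (988/101, 1131/101)
  (0, 25/3)
  (130/11, 0)
  (0, 0)

5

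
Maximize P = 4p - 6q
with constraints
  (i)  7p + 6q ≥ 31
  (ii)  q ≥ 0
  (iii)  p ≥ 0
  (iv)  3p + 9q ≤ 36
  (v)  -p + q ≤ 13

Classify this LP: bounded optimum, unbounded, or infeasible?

bounded optimum

Extreme points and P = 4p - 6q:
  (31/7, 0) → P = 124/7
  (7/5, 53/15) → P = -78/5
  (12, 0) → P = 48
The feasible region has finitely many vertices and no improving ray; the maximum is 48 at (12, 0).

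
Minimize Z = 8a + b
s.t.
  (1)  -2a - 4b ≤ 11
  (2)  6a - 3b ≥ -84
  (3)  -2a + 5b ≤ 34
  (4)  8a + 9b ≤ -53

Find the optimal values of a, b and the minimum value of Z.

a = -191/18, b = 23/9, minimum Z = -247/3

Vertices and Z = 8a + b:
  (-191/18, 23/9) → Z = -247/3
  (-113/14, 9/7) → Z = -443/7
  (-571/58, 83/29) → Z = -2201/29

The optimum lies where -2a - 4b = 11 and -2a + 5b = 34.
Solving simultaneously gives a = -191/18, b = 23/9.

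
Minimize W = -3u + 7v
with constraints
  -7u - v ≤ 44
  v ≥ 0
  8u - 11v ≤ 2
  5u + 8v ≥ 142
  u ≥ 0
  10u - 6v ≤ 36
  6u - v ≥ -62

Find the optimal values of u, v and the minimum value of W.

Vertices and W = -3u + 7v:
  (0, 71/4) → W = 497/4
  (114/11, 124/11) → W = 526/11
  (0, 62) → W = 434
The feasible region is unbounded (it extends along (3, 5), (1, 6)), but W strictly increases along every unbounded feasible direction, so there is no improving ray and the minimum is attained at a vertex.

At the optimal vertex, 5u + 8v = 142 and 10u - 6v = 36.
Solving simultaneously gives u = 114/11, v = 124/11.

u = 114/11, v = 124/11, minimum W = 526/11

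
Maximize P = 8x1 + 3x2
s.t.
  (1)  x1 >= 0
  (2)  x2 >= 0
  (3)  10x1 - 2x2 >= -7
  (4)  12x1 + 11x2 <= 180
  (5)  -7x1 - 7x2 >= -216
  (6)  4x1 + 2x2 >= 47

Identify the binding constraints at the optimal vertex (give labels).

(2) and (4)

Extreme points and P = 8x1 + 3x2:
  (15, 0) → P = 120
  (47/4, 0) → P = 94
  (157/20, 39/5) → P = 431/5

The maximum is at (15, 0). Substituting into each constraint, equality holds for (2) and (4); the remaining constraints have slack.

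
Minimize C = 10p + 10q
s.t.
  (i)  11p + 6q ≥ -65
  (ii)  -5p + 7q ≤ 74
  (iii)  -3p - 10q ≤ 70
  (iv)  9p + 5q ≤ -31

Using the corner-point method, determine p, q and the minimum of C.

Extreme points and C = 10p + 10q:
  (-899/107, 489/107) → C = -4100/107
  (-5/2, -25/4) → C = -175/2
  (-587/88, 511/88) → C = -95/11
  (8/15, -179/25) → C = -994/15

The binding constraints are 11p + 6q = -65 and -3p - 10q = 70.
Solving simultaneously gives p = -5/2, q = -25/4.

p = -5/2, q = -25/4, minimum C = -175/2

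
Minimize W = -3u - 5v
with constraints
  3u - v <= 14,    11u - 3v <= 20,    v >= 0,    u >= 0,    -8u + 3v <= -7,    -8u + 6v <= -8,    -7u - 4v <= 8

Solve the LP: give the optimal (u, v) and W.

u = 16/7, v = 12/7, minimum W = -108/7

Vertices and W = -3u - 5v:
  (20/11, 0) → W = -60/11
  (16/7, 12/7) → W = -108/7
  (1, 0) → W = -3

At the optimal vertex, 11u - 3v = 20 and -8u + 6v = -8.
Solving simultaneously gives u = 16/7, v = 12/7.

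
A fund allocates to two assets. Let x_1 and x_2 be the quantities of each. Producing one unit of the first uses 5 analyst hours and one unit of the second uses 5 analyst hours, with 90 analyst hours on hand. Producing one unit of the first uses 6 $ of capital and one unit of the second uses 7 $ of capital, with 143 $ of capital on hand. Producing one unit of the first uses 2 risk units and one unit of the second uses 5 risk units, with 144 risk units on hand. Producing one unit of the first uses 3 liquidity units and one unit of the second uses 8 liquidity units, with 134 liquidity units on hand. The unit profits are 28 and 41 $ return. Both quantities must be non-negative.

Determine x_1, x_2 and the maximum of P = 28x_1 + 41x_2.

x_1 = 2, x_2 = 16, maximum P = 712

Vertices and P = 28x_1 + 41x_2:
  (0, 0) → P = 0
  (0, 67/4) → P = 2747/4
  (18, 0) → P = 504
  (2, 16) → P = 712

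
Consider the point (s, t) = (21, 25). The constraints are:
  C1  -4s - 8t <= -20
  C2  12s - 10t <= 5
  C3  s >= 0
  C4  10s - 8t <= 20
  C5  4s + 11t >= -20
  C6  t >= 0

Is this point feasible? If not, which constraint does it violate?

C1: -284 ≤ -20 ✓
C2: 2 ≤ 5 ✓
C3: 21 ≥ 0 ✓
C4: 10 ≤ 20 ✓
C5: 359 ≥ -20 ✓
C6: 25 ≥ 0 ✓

feasible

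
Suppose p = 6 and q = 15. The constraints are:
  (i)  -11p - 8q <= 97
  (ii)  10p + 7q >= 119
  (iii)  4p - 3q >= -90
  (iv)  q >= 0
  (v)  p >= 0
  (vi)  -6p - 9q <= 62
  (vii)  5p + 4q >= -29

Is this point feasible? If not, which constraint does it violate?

(i): -186 ≤ 97 ✓
(ii): 165 ≥ 119 ✓
(iii): -21 ≥ -90 ✓
(iv): 15 ≥ 0 ✓
(v): 6 ≥ 0 ✓
(vi): -171 ≤ 62 ✓
(vii): 90 ≥ -29 ✓

feasible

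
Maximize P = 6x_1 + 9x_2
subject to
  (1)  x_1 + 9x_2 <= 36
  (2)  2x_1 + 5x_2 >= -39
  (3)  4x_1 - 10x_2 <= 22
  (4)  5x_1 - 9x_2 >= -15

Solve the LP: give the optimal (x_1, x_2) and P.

Extreme points and P = 6x_1 + 9x_2:
  (279/23, 61/23) → P = 2223/23
  (7/2, 65/18) → P = 107/2
  (-7, -5) → P = -87
  (-426/43, -165/43) → P = -4041/43

x_1 = 279/23, x_2 = 61/23, maximum P = 2223/23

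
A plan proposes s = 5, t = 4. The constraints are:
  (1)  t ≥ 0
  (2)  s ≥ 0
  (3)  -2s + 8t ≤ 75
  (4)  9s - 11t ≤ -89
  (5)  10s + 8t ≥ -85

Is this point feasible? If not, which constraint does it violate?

Constraint (4): 9s - 11t = 1, which is not ≤ -89. All other constraints are satisfied.

not feasible — violates (4)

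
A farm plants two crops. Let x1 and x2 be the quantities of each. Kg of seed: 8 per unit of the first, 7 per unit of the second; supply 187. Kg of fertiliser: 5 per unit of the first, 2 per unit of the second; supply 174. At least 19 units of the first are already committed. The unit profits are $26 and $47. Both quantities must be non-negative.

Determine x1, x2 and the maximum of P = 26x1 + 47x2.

Corner points and P = 26x1 + 47x2:
  (187/8, 0) → P = 2431/4
  (19, 0) → P = 494
  (19, 5) → P = 729

At the optimal vertex, 8x1 + 7x2 = 187 and x1 = 19.
Solving simultaneously gives x1 = 19, x2 = 5.

x1 = 19, x2 = 5, maximum P = 729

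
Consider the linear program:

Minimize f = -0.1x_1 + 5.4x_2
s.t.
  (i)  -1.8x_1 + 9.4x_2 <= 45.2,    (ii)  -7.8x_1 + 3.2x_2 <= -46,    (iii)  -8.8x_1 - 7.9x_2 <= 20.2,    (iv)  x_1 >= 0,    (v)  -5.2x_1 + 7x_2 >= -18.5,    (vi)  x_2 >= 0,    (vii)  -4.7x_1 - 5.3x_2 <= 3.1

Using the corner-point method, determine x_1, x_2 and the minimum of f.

x_1 = 90/13, x_2 = 5/2, minimum f = 333/26

Vertices and f = -0.1x_1 + 5.4x_2:
  (14426/1689, 3628/563) → f = 57331/1689
  (24515/1814, 13417/1814) → f = 700003/18140
  (90/13, 5/2) → f = 333/26

The binding constraints are -7.8x_1 + 3.2x_2 = -46 and -5.2x_1 + 7x_2 = -18.5.
Solving simultaneously gives x_1 = 90/13, x_2 = 5/2.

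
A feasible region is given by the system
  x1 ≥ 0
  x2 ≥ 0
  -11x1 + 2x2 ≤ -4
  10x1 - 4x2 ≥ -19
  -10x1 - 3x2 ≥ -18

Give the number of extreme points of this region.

Intersecting each pair of boundary lines and keeping only the points that satisfy every inequality leaves:
  (4/11, 0)
  (9/5, 0)
  (48/53, 158/53)

3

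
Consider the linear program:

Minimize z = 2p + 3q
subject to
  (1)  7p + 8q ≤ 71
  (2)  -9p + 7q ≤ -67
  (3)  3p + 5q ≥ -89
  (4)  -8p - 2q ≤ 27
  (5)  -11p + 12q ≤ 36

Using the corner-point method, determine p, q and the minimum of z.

p = 43/34, q = -631/34, minimum z = -1807/34

Corner points and z = 2p + 3q:
  (1033/121, 170/121) → z = 2576/121
  (97, -76) → z = -34
  (-55/74, -779/74) → z = -2447/74
  (43/34, -631/34) → z = -1807/34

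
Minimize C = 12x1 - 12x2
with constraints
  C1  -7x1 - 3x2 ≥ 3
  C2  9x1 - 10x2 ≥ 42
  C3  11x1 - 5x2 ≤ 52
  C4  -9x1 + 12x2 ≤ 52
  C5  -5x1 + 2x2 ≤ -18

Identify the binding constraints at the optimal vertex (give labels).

Feasible corners and C = 12x1 - 12x2:
  (141/68, -397/68) → C = 1614/17
  (48/29, -141/29) → C = 2268/29
  (-14/3, -62/3) → C = 192

The minimum is at (48/29, -141/29). Substituting into each constraint, equality holds for C1 and C5; the remaining constraints have slack.

C1 and C5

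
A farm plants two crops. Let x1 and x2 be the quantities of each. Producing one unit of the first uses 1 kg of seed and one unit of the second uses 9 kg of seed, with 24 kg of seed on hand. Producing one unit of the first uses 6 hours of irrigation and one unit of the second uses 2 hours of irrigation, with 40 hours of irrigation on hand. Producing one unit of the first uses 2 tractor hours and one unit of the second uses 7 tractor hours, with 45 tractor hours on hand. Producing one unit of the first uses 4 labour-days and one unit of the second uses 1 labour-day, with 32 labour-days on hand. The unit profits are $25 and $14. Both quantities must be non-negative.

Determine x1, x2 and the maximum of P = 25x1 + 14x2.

Corner points and P = 25x1 + 14x2:
  (0, 0) → P = 0
  (0, 8/3) → P = 112/3
  (20/3, 0) → P = 500/3
  (6, 2) → P = 178

x1 = 6, x2 = 2, maximum P = 178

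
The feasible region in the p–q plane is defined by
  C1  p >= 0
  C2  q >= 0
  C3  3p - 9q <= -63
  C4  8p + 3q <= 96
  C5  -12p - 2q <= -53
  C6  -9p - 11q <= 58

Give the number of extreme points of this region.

Intersecting each pair of boundary lines and keeping only the points that satisfy every inequality leaves:
  (0, 32)
  (0, 53/2)
  (25/3, 88/9)
  (117/38, 305/38)

4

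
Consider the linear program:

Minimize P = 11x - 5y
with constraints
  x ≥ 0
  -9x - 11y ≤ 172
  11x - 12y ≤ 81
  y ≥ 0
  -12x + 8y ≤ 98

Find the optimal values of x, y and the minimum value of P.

Extreme points and P = 11x - 5y:
  (0, 0) → P = 0
  (0, 49/4) → P = -245/4
  (81/11, 0) → P = 81
The feasible region is unbounded (it extends along (12, 11), (2, 3)), but P strictly increases along every unbounded feasible direction, so there is no improving ray and the minimum is attained at a vertex.

At the optimal vertex, x = 0 and -12x + 8y = 98.
Solving simultaneously gives x = 0, y = 49/4.

x = 0, y = 49/4, minimum P = -245/4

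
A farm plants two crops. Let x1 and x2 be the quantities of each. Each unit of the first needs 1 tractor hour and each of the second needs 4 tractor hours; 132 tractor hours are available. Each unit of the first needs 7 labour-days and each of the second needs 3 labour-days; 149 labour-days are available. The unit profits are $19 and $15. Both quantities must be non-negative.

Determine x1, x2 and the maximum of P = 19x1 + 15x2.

x1 = 8, x2 = 31, maximum P = 617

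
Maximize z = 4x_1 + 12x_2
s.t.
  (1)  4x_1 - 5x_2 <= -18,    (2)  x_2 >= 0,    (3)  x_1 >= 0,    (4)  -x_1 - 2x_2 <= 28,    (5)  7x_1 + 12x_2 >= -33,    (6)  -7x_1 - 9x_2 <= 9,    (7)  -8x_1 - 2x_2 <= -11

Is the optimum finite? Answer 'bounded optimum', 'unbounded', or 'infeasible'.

unbounded

From the feasible point (19/48, 47/12), moving in the direction (0, 1) keeps every constraint satisfied while z increases without bound.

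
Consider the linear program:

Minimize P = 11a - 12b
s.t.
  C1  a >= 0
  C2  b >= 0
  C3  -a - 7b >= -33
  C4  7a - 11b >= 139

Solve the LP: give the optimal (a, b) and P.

Corner points and P = 11a - 12b:
  (33, 0) → P = 363
  (139/7, 0) → P = 1529/7
  (334/15, 23/15) → P = 3398/15

At the optimal vertex, b = 0 and 7a - 11b = 139.
Solving simultaneously gives a = 139/7, b = 0.

a = 139/7, b = 0, minimum P = 1529/7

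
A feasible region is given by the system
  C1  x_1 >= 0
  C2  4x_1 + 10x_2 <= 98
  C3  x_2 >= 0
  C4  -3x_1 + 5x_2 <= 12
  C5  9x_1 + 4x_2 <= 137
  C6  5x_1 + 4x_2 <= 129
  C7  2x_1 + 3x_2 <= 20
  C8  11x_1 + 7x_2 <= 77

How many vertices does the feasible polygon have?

5

Of the 28 pairwise boundary intersections, those satisfying every inequality are:
  (0, 0)
  (0, 12/5)
  (7, 0)
  (64/19, 84/19)
  (91/19, 66/19)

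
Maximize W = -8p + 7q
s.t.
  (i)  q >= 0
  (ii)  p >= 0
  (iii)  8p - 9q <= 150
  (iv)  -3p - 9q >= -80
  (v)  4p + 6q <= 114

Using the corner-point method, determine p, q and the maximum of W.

Feasible corners and W = -8p + 7q:
  (0, 0) → W = 0
  (75/4, 0) → W = -150
  (0, 80/9) → W = 560/9
  (230/11, 190/99) → W = -15230/99

p = 0, q = 80/9, maximum W = 560/9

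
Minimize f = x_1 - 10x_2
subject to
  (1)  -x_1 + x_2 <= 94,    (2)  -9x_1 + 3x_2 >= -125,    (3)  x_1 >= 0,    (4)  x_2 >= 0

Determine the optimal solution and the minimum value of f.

x_1 = 407/6, x_2 = 971/6, minimum f = -3101/2

At the optimal vertex, -x_1 + x_2 = 94 and -9x_1 + 3x_2 = -125.
Solving simultaneously gives x_1 = 407/6, x_2 = 971/6.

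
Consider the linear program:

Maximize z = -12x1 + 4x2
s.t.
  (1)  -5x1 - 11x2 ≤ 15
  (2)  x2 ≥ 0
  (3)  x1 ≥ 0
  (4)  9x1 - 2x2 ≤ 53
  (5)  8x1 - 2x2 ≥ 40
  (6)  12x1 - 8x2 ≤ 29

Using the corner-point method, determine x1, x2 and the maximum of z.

x1 = 13, x2 = 32, maximum z = -28

Feasible corners and z = -12x1 + 4x2:
  (13, 32) → z = -28
  (61/8, 125/16) → z = -241/4
  (131/20, 31/5) → z = -269/5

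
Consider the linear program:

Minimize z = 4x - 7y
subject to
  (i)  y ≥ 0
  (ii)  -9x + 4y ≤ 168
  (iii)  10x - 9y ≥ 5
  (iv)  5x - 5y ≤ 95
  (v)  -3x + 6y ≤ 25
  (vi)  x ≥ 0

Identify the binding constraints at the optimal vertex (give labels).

(iii) and (v)

Feasible corners and z = 4x - 7y:
  (1/2, 0) → z = 2
  (19, 0) → z = 76
  (85/11, 265/33) → z = -835/33
  (139/3, 82/3) → z = -6

The minimum is at (85/11, 265/33). Substituting into each constraint, equality holds for (iii) and (v); the remaining constraints have slack.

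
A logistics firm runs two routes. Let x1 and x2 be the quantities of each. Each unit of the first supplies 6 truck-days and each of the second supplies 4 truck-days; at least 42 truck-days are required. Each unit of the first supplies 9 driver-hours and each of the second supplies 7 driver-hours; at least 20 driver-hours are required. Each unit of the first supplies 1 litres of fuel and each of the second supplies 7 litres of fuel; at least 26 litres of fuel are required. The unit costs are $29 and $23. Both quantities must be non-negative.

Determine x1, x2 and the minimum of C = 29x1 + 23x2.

Corner points and C = 29x1 + 23x2:
  (0, 21/2) → C = 483/2
  (26, 0) → C = 754
  (5, 3) → C = 214
The feasible region is unbounded (it extends along (0, 1), (1, 0)), but C strictly increases along every unbounded feasible direction, so there is no improving ray and the minimum is attained at a vertex.

The optimum lies where 6x1 + 4x2 = 42 and x1 + 7x2 = 26.
Solving simultaneously gives x1 = 5, x2 = 3.

x1 = 5, x2 = 3, minimum C = 214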